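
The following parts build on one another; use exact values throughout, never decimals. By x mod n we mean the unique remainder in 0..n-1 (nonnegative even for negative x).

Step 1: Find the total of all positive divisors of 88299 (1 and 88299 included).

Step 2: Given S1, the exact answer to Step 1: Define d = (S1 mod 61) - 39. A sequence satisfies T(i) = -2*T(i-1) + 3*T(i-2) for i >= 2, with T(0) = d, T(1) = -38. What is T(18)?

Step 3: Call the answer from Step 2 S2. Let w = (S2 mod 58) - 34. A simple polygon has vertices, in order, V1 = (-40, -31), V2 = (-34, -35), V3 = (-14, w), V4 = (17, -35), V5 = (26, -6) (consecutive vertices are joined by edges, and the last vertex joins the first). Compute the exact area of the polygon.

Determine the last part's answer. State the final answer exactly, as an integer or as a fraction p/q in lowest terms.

921

Step 1: 88299 = 3^2 * 9811; sigma = (1 + 3 + 9) * (1 + 9811) = 13 * 9812 = 127556; answer 127556
Step 2: S1 = 127556; d = -34; T(2) = -2*(-38) + 3*(-34) = -26; iterating: T(2)=-26, T(3)=-62, T(4)=46, T(5)=-278, T(6)=694, T(7)=-2222, T(8)=6526, T(9)=-19718, T(10)=59014, T(11)=-177182, T(12)=531406, T(13)=-1594358, T(14)=4782934, T(15)=-14348942, T(16)=43046686, T(17)=-129140198, T(18)=387420454; answer 387420454
Step 3: S2 = 387420454; w = -34; cross terms: (-40*-35 - -34*-31)=346, (-34*-34 - -14*-35)=666, (-14*-35 - 17*-34)=1068, (17*-6 - 26*-35)=808, (26*-31 - -40*-6)=-1046; twice the area = |1842| = 1842; area = 921; answer 921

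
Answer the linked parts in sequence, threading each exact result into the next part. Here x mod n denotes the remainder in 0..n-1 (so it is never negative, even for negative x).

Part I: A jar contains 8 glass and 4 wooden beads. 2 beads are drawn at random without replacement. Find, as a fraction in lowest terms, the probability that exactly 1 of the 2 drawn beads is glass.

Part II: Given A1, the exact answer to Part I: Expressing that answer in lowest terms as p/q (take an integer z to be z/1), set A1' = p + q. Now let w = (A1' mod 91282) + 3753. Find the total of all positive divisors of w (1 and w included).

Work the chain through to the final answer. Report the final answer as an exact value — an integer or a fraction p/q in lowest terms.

5706

Part I: total draws C(12,2) = 66; favorable C(8,1)*C(4,1) = 32; P = 16/33; answer 16/33
Part II: A1 = 16/33; threaded value p + q = 49; w = 3802; 3802 = 2 * 1901; sigma = (1 + 2) * (1 + 1901) = 3 * 1902 = 5706; answer 5706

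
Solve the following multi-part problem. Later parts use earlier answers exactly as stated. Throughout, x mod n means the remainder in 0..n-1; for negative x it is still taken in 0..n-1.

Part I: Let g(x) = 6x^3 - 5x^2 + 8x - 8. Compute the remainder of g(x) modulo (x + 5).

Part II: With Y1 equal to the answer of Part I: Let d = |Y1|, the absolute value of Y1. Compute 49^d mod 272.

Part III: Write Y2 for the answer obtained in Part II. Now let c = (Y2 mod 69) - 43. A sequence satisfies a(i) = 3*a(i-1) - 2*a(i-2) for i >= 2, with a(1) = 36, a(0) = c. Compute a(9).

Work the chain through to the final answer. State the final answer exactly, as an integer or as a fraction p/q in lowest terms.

36756

Part I: remainder = value at the root: 6*(-5)^3 - 5*(-5)^2 + 8*(-5)^1 - 8 = (-750) + (-125) + (-40) + (-8) = -923; answer -923
Part II: Y1 = -923; d = 923; squarings mod 272: 49^1=49, 49^2=225, 49^4=33, 49^8=1, 49^16=1, 49^32=1, 49^64=1, 49^128=1, 49^256=1, 49^512=1; 49^923 = 49^1 * 49^2 * 49^8 * 49^16 * 49^128 * 49^256 * 49^512 = 145 (mod 272); answer 145
Part III: Y2 = 145; c = -36; a(2) = 3*(36) - 2*(-36) = 180; iterating: a(2)=180, a(3)=468, a(4)=1044, a(5)=2196, a(6)=4500, a(7)=9108, a(8)=18324, a(9)=36756; answer 36756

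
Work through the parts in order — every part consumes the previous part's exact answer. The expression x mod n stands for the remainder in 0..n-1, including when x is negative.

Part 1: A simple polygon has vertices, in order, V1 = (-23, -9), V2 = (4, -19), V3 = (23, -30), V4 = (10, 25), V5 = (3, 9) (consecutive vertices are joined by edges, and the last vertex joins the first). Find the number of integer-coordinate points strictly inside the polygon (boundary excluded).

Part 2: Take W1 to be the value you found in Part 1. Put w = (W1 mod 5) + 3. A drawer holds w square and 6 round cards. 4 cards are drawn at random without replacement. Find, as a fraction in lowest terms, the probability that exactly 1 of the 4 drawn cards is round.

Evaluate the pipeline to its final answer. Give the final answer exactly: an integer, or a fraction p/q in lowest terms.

8/33

Part 1: cross terms: (-23*-19 - 4*-9)=473, (4*-30 - 23*-19)=317, (23*25 - 10*-30)=875, (10*9 - 3*25)=15, (3*-9 - -23*9)=180; twice the area = |1860| = 1860; area = 930; boundary points = 1 + 1 + 1 + 1 + 2 = 6; strictly interior points = area - boundary/2 + 1 = 928; answer 928
Part 2: W1 = 928; w = 6; total draws C(12,4) = 495; favorable C(6,1)*C(6,3) = 120; P = 8/33; answer 8/33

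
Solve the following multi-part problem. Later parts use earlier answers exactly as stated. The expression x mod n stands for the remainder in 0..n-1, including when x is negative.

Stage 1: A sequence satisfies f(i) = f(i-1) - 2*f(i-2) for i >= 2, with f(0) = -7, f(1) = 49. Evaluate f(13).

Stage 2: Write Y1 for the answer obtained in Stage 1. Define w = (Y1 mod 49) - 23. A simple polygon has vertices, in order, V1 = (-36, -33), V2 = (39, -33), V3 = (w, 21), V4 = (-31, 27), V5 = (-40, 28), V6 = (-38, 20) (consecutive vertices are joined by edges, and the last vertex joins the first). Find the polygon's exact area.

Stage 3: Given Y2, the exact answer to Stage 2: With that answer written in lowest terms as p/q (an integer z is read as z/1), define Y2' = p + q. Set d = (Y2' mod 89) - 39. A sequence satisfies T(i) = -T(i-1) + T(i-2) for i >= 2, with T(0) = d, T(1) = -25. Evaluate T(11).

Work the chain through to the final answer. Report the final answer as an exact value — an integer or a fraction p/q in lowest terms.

-3435

Stage 1: f(2) = 1*(49) - 2*(-7) = 63; iterating: f(2)=63, f(3)=-35, f(4)=-161, f(5)=-91, f(6)=231, f(7)=413, f(8)=-49, f(9)=-875, f(10)=-777, f(11)=973, f(12)=2527, f(13)=581; answer 581
Stage 2: Y1 = 581; w = 19; cross terms: (-36*-33 - 39*-33)=2475, (39*21 - 19*-33)=1446, (19*27 - -31*21)=1164, (-31*28 - -40*27)=212, (-40*20 - -38*28)=264, (-38*-33 - -36*20)=1974; twice the area = |7535| = 7535; area = 7535/2; answer 7535/2
Stage 3: Y2 = 7535/2; threaded value p + q = 7537; d = 22; T(2) = -1*(-25) + 1*(22) = 47; iterating: T(2)=47, T(3)=-72, T(4)=119, T(5)=-191, T(6)=310, T(7)=-501, T(8)=811, T(9)=-1312, T(10)=2123, T(11)=-3435; answer -3435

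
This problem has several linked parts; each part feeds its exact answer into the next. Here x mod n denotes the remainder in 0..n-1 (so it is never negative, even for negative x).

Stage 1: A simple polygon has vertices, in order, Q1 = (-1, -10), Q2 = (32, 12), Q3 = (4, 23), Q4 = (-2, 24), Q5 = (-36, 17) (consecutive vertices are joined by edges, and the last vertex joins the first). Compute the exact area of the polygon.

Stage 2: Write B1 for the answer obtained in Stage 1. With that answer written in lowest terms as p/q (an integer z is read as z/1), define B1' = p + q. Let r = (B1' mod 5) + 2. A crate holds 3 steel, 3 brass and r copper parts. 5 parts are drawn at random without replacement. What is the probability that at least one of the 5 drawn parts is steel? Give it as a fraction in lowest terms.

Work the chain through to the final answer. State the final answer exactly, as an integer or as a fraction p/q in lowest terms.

11/12

Stage 1: cross terms: (-1*12 - 32*-10)=308, (32*23 - 4*12)=688, (4*24 - -2*23)=142, (-2*17 - -36*24)=830, (-36*-10 - -1*17)=377; twice the area = |2345| = 2345; area = 2345/2; answer 2345/2
Stage 2: B1 = 2345/2; threaded value p + q = 2347; r = 4; total draws C(10,5) = 252; complement C(7,5) = 21; favorable 252 - 21 = 231; P = 11/12; answer 11/12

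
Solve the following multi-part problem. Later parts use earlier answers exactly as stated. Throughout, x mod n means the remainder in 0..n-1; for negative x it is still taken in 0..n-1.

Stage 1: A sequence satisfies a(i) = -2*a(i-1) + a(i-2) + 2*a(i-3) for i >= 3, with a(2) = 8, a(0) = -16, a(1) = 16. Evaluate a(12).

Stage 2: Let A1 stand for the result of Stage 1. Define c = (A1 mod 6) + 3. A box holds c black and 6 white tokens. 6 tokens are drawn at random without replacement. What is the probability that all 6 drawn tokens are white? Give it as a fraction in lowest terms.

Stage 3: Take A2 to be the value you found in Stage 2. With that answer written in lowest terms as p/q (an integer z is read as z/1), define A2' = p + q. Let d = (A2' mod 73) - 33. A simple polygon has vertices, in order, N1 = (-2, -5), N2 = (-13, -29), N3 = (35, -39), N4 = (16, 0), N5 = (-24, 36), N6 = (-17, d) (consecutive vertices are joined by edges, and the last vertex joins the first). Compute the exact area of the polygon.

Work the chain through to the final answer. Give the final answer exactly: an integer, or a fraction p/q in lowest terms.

Stage 1: a(3) = -2*(8) + 1*(16) + 2*(-16) = -32; iterating: a(3)=-32, a(4)=104, a(5)=-224, a(6)=488, a(7)=-992, a(8)=2024, a(9)=-4064, a(10)=8168, a(11)=-16352, a(12)=32744; answer 32744
Stage 2: A1 = 32744; c = 5; total draws C(11,6) = 462; favorable C(6,6) = 1; P = 1/462; answer 1/462
Stage 3: A2 = 1/462; threaded value p + q = 463; d = -8; cross terms: (-2*-29 - -13*-5)=-7, (-13*-39 - 35*-29)=1522, (35*0 - 16*-39)=624, (16*36 - -24*0)=576, (-24*-8 - -17*36)=804, (-17*-5 - -2*-8)=69; twice the area = |3588| = 3588; area = 1794; answer 1794

1794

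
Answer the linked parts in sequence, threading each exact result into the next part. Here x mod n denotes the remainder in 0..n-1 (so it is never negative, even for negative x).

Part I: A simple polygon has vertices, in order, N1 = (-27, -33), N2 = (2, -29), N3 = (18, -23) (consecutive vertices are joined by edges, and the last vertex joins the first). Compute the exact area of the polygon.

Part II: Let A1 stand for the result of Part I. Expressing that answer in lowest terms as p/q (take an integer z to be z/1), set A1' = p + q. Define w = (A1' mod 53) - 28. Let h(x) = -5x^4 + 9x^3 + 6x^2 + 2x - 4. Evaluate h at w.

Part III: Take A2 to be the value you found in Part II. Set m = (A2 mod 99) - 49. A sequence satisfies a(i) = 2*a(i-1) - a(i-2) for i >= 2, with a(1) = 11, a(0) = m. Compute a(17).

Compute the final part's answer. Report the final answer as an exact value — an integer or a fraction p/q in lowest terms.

427

Part I: cross terms: (-27*-29 - 2*-33)=849, (2*-23 - 18*-29)=476, (18*-33 - -27*-23)=-1215; twice the area = |110| = 110; area = 55; answer 55
Part II: A1 = 55; threaded value p + q = 56; w = -25; -5*(-25)^4 + 9*(-25)^3 + 6*(-25)^2 + 2*(-25)^1 - 4 = (-1953125) + (-140625) + (3750) + (-50) + (-4) = -2090054; answer -2090054
Part III: A2 = -2090054; m = -15; a(2) = 2*(11) - 1*(-15) = 37; iterating: a(2)=37, a(3)=63, a(4)=89, a(5)=115, a(6)=141, a(7)=167, a(8)=193, a(9)=219, a(10)=245, a(11)=271, a(12)=297, a(13)=323, a(14)=349, a(15)=375, a(16)=401, a(17)=427; answer 427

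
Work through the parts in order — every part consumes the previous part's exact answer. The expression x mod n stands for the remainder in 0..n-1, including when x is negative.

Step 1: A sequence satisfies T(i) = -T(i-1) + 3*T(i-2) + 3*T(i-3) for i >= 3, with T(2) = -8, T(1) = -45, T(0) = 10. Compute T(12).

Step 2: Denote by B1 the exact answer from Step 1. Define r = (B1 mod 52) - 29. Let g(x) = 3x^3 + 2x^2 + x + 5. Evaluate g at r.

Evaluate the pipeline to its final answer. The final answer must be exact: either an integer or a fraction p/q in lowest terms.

-19869

Step 1: T(3) = -1*(-8) + 3*(-45) + 3*(10) = -97; iterating: T(3)=-97, T(4)=-62, T(5)=-253, T(6)=-224, T(7)=-721, T(8)=-710, T(9)=-2125, T(10)=-2168, T(11)=-6337, T(12)=-6542; answer -6542
Step 2: B1 = -6542; r = -19; 3*(-19)^3 + 2*(-19)^2 + 1*(-19)^1 + 5 = (-20577) + (722) + (-19) + (5) = -19869; answer -19869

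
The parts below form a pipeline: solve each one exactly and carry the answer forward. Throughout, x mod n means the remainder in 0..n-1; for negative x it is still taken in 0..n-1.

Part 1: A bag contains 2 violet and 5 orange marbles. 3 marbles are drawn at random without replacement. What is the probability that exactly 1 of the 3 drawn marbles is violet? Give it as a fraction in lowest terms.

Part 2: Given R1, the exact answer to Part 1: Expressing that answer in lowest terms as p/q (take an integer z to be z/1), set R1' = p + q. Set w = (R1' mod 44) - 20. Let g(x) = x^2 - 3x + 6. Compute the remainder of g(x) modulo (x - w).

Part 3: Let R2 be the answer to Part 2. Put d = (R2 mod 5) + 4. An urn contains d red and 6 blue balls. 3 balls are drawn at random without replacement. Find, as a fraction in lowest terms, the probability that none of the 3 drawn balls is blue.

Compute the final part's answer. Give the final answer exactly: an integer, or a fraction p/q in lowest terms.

2/13

Part 1: total draws C(7,3) = 35; favorable C(2,1)*C(5,2) = 20; P = 4/7; answer 4/7
Part 2: R1 = 4/7; threaded value p + q = 11; w = -9; remainder = value at the root: 1*(-9)^2 - 3*(-9)^1 + 6 = (81) + (27) + (6) = 114; answer 114
Part 3: R2 = 114; d = 8; total draws C(14,3) = 364; favorable C(8,3) = 56; P = 2/13; answer 2/13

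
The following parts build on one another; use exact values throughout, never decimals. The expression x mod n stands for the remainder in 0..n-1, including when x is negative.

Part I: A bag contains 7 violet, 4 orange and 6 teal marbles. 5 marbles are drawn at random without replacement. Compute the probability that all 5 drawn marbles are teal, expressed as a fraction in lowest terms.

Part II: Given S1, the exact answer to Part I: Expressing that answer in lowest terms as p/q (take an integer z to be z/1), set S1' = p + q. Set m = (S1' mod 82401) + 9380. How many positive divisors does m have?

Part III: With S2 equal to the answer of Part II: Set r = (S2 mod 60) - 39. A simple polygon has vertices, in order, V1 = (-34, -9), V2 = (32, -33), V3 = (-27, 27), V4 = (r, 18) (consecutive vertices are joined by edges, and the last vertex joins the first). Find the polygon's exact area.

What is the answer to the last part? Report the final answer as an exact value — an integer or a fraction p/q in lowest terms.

Part I: total draws C(17,5) = 6188; favorable C(6,5) = 6; P = 3/3094; answer 3/3094
Part II: S1 = 3/3094; threaded value p + q = 3097; m = 12477; 12477 = 3 * 4159; number of divisors = (1+1) * (1+1) = 4; answer 4
Part III: S2 = 4; r = -35; cross terms: (-34*-33 - 32*-9)=1410, (32*27 - -27*-33)=-27, (-27*18 - -35*27)=459, (-35*-9 - -34*18)=927; twice the area = |2769| = 2769; area = 2769/2; answer 2769/2

2769/2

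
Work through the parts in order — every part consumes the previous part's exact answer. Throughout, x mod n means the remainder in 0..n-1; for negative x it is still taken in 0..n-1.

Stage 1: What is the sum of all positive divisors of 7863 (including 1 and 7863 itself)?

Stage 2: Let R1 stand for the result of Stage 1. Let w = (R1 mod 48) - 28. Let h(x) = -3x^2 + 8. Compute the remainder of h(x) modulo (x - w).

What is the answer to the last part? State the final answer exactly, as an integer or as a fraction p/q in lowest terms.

Stage 1: 7863 = 3 * 2621; sigma = (1 + 3) * (1 + 2621) = 4 * 2622 = 10488; answer 10488
Stage 2: R1 = 10488; w = -4; remainder = value at the root: -3*(-4)^2 + 8 = (-48) + (8) = -40; answer -40

-40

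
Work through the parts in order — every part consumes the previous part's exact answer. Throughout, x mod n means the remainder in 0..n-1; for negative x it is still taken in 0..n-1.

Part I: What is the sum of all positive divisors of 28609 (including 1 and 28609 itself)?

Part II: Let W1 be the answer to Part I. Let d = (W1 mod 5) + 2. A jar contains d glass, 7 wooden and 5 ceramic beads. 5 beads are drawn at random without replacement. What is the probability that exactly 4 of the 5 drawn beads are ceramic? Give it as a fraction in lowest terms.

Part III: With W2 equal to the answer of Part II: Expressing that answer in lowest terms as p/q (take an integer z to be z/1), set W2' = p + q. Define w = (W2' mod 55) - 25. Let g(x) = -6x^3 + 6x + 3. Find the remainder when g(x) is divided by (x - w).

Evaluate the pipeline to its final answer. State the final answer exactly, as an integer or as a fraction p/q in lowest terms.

147

Part I: 28609 = 7 * 61 * 67; sigma = (1 + 7) * (1 + 61) * (1 + 67) = 8 * 62 * 68 = 33728; answer 33728
Part II: W1 = 33728; d = 5; total draws C(17,5) = 6188; favorable C(5,4)*C(12,1) = 60; P = 15/1547; answer 15/1547
Part III: W2 = 15/1547; threaded value p + q = 1562; w = -3; remainder = value at the root: -6*(-3)^3 + 6*(-3)^1 + 3 = (162) + (-18) + (3) = 147; answer 147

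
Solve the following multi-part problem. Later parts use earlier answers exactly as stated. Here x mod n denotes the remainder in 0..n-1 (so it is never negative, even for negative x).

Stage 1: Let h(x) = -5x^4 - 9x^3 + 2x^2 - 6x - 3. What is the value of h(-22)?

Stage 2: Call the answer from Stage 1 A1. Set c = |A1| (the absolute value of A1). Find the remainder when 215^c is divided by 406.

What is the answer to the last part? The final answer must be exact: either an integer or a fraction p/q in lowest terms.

307

Stage 1: -5*(-22)^4 - 9*(-22)^3 + 2*(-22)^2 - 6*(-22)^1 - 3 = (-1171280) + (95832) + (968) + (132) + (-3) = -1074351; answer -1074351
Stage 2: A1 = -1074351; c = 1074351; squarings mod 406: 215^1=215, 215^2=347, 215^4=233, 215^8=291, 215^16=233, 215^32=291, 215^64=233, 215^128=291, 215^256=233, 215^512=291, 215^1024=233, 215^2048=291, 215^4096=233, 215^8192=291, 215^16384=233, 215^32768=291, 215^65536=233, 215^131072=291, 215^262144=233, 215^524288=291, 215^1048576=233; 215^1074351 = 215^1 * 215^2 * 215^4 * 215^8 * 215^32 * 215^128 * 215^1024 * 215^8192 * 215^16384 * 215^1048576 = 307 (mod 406); answer 307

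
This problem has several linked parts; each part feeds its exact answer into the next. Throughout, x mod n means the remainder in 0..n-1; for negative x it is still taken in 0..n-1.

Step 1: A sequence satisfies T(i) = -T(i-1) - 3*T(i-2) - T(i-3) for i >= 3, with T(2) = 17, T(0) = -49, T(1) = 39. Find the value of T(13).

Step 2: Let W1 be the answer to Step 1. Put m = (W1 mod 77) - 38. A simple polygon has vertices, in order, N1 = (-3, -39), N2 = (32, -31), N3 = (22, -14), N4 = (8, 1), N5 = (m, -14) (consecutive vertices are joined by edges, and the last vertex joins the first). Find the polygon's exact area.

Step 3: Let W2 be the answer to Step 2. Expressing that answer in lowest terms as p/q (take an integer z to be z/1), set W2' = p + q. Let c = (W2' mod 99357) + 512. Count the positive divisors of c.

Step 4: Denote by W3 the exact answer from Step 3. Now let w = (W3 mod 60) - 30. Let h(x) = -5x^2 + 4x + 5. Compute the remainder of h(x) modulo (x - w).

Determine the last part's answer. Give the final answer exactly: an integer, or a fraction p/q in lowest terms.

Step 1: T(3) = -1*(17) - 3*(39) - 1*(-49) = -85; iterating: T(3)=-85, T(4)=-5, T(5)=243, T(6)=-143, T(7)=-581, T(8)=767, T(9)=1119, T(10)=-2839, T(11)=-1285, T(12)=8683, T(13)=-1989; answer -1989
Step 2: W1 = -1989; m = -25; cross terms: (-3*-31 - 32*-39)=1341, (32*-14 - 22*-31)=234, (22*1 - 8*-14)=134, (8*-14 - -25*1)=-87, (-25*-39 - -3*-14)=933; twice the area = |2555| = 2555; area = 2555/2; answer 2555/2
Step 3: W2 = 2555/2; threaded value p + q = 2557; c = 3069; 3069 = 3^2 * 11 * 31; number of divisors = (2+1) * (1+1) * (1+1) = 12; answer 12
Step 4: W3 = 12; w = -18; remainder = value at the root: -5*(-18)^2 + 4*(-18)^1 + 5 = (-1620) + (-72) + (5) = -1687; answer -1687

-1687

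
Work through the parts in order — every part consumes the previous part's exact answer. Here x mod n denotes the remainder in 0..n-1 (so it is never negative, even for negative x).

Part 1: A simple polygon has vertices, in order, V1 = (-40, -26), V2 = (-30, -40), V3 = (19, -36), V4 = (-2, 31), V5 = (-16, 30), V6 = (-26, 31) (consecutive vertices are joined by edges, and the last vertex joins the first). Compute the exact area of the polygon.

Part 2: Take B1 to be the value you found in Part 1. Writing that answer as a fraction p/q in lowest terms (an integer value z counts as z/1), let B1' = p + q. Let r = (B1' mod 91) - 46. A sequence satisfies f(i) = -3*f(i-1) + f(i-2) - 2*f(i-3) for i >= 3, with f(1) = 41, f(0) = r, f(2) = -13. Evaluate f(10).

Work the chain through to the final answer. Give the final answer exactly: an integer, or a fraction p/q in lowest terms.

Part 1: cross terms: (-40*-40 - -30*-26)=820, (-30*-36 - 19*-40)=1840, (19*31 - -2*-36)=517, (-2*30 - -16*31)=436, (-16*31 - -26*30)=284, (-26*-26 - -40*31)=1916; twice the area = |5813| = 5813; area = 5813/2; answer 5813/2
Part 2: B1 = 5813/2; threaded value p + q = 5815; r = 36; f(3) = -3*(-13) + 1*(41) - 2*(36) = 8; iterating: f(3)=8, f(4)=-119, f(5)=391, f(6)=-1308, f(7)=4553, f(8)=-15749, f(9)=54416, f(10)=-188103; answer -188103

-188103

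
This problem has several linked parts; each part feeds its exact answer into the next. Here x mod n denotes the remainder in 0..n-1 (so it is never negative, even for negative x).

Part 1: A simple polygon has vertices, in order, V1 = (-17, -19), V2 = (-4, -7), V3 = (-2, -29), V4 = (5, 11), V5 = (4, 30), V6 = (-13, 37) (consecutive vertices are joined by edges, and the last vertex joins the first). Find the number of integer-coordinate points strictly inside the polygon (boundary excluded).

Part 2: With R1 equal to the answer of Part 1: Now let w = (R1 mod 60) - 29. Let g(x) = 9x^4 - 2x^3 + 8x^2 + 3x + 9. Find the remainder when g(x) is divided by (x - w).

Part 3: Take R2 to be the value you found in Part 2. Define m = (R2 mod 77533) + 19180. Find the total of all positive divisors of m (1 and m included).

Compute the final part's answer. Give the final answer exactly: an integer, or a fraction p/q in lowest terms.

Part 1: cross terms: (-17*-7 - -4*-19)=43, (-4*-29 - -2*-7)=102, (-2*11 - 5*-29)=123, (5*30 - 4*11)=106, (4*37 - -13*30)=538, (-13*-19 - -17*37)=876; twice the area = |1788| = 1788; area = 894; boundary points = 1 + 2 + 1 + 1 + 1 + 4 = 10; strictly interior points = area - boundary/2 + 1 = 890; answer 890
Part 2: R1 = 890; w = 21; remainder = value at the root: 9*(21)^4 - 2*(21)^3 + 8*(21)^2 + 3*(21)^1 + 9 = (1750329) + (-18522) + (3528) + (63) + (9) = 1735407; answer 1735407
Part 3: R2 = 1735407; m = 48861; 48861 = 3^2 * 61 * 89; sigma = (1 + 3 + 9) * (1 + 61) * (1 + 89) = 13 * 62 * 90 = 72540; answer 72540

72540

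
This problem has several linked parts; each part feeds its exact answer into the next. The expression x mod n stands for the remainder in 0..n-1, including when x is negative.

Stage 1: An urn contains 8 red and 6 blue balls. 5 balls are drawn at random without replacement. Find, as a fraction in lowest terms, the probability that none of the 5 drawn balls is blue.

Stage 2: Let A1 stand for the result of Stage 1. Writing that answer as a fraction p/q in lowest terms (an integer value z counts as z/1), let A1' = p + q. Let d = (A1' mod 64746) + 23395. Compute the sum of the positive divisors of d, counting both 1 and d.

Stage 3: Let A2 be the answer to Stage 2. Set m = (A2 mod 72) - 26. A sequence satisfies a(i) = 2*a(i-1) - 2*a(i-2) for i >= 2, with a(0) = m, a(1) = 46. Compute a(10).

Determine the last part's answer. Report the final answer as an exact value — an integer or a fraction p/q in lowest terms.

2304

Stage 1: total draws C(14,5) = 2002; favorable C(8,5) = 56; P = 4/143; answer 4/143
Stage 2: A1 = 4/143; threaded value p + q = 147; d = 23542; 23542 = 2 * 79 * 149; sigma = (1 + 2) * (1 + 79) * (1 + 149) = 3 * 80 * 150 = 36000; answer 36000
Stage 3: A2 = 36000; m = -26; a(2) = 2*(46) - 2*(-26) = 144; iterating: a(2)=144, a(3)=196, a(4)=104, a(5)=-184, a(6)=-576, a(7)=-784, a(8)=-416, a(9)=736, a(10)=2304; answer 2304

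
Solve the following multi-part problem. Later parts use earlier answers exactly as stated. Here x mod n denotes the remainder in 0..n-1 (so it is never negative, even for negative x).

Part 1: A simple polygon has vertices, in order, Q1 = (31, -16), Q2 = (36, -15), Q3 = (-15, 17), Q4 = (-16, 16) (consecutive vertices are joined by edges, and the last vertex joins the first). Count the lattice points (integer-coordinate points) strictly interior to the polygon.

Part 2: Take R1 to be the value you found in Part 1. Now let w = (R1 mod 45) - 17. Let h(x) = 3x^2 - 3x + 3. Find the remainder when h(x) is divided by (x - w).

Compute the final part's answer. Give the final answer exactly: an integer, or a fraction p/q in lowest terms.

219

Part 1: cross terms: (31*-15 - 36*-16)=111, (36*17 - -15*-15)=387, (-15*16 - -16*17)=32, (-16*-16 - 31*16)=-240; twice the area = |290| = 290; area = 145; boundary points = 1 + 1 + 1 + 1 = 4; strictly interior points = area - boundary/2 + 1 = 144; answer 144
Part 2: R1 = 144; w = -8; remainder = value at the root: 3*(-8)^2 - 3*(-8)^1 + 3 = (192) + (24) + (3) = 219; answer 219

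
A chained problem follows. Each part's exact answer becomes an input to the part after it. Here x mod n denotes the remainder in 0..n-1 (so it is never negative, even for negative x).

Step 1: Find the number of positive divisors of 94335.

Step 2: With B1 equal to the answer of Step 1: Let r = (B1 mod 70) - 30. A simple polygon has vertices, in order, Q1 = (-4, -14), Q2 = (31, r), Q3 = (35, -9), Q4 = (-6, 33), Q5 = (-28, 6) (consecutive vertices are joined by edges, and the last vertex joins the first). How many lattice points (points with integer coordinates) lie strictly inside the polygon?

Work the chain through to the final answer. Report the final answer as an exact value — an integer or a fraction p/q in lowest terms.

1533

Step 1: 94335 = 3 * 5 * 19 * 331; number of divisors = (1+1) * (1+1) * (1+1) * (1+1) = 16; answer 16
Step 2: B1 = 16; r = -14; cross terms: (-4*-14 - 31*-14)=490, (31*-9 - 35*-14)=211, (35*33 - -6*-9)=1101, (-6*6 - -28*33)=888, (-28*-14 - -4*6)=416; twice the area = |3106| = 3106; area = 1553; boundary points = 35 + 1 + 1 + 1 + 4 = 42; strictly interior points = area - boundary/2 + 1 = 1533; answer 1533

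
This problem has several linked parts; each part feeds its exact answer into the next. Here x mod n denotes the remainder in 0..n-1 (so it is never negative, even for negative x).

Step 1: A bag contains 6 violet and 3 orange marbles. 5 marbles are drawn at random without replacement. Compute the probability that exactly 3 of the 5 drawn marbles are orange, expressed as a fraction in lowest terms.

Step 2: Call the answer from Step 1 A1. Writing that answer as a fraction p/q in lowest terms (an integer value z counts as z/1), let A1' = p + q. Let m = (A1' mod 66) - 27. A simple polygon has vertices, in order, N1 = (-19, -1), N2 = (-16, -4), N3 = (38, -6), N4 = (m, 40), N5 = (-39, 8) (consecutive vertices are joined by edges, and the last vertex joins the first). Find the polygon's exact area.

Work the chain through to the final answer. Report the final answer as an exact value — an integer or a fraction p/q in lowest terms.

3859/2

Step 1: total draws C(9,5) = 126; favorable C(3,3)*C(6,2) = 15; P = 5/42; answer 5/42
Step 2: A1 = 5/42; threaded value p + q = 47; m = 20; cross terms: (-19*-4 - -16*-1)=60, (-16*-6 - 38*-4)=248, (38*40 - 20*-6)=1640, (20*8 - -39*40)=1720, (-39*-1 - -19*8)=191; twice the area = |3859| = 3859; area = 3859/2; answer 3859/2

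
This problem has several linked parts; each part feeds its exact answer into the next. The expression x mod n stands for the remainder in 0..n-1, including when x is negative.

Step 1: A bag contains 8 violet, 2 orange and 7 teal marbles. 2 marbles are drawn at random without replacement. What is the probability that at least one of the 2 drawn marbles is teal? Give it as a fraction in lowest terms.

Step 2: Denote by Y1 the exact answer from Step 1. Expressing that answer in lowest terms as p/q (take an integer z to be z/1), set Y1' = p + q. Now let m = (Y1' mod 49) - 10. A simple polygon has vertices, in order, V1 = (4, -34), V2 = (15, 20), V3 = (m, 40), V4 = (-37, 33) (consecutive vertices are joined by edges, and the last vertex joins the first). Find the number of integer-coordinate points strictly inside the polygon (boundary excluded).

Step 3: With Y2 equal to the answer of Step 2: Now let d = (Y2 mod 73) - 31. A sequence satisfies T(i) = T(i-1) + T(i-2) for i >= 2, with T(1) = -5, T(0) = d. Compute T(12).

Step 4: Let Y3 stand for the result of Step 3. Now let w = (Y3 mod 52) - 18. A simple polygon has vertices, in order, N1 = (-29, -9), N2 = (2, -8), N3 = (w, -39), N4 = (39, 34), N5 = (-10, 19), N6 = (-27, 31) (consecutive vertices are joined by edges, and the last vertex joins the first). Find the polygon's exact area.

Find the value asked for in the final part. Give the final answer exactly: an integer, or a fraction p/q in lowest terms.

Step 1: total draws C(17,2) = 136; complement C(10,2) = 45; favorable 136 - 45 = 91; P = 91/136; answer 91/136
Step 2: Y1 = 91/136; threaded value p + q = 227; m = 21; cross terms: (4*20 - 15*-34)=590, (15*40 - 21*20)=180, (21*33 - -37*40)=2173, (-37*-34 - 4*33)=1126; twice the area = |4069| = 4069; area = 4069/2; boundary points = 1 + 2 + 1 + 1 = 5; strictly interior points = area - boundary/2 + 1 = 2033; answer 2033
Step 3: Y2 = 2033; d = 31; T(2) = 1*(-5) + 1*(31) = 26; iterating: T(2)=26, T(3)=21, T(4)=47, T(5)=68, T(6)=115, T(7)=183, T(8)=298, T(9)=481, T(10)=779, T(11)=1260, T(12)=2039; answer 2039
Step 4: Y3 = 2039; w = -7; cross terms: (-29*-8 - 2*-9)=250, (2*-39 - -7*-8)=-134, (-7*34 - 39*-39)=1283, (39*19 - -10*34)=1081, (-10*31 - -27*19)=203, (-27*-9 - -29*31)=1142; twice the area = |3825| = 3825; area = 3825/2; answer 3825/2

3825/2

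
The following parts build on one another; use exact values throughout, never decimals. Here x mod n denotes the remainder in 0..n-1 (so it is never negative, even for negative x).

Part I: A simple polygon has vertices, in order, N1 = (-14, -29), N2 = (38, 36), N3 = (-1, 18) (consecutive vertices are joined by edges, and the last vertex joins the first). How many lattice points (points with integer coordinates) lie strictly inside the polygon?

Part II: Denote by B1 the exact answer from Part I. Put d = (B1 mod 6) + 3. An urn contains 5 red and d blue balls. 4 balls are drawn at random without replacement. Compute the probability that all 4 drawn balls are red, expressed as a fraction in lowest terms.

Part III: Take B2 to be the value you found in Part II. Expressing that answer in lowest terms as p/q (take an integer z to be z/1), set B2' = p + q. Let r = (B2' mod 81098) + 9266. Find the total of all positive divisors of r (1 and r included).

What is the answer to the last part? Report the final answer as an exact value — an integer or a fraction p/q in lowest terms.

Part I: cross terms: (-14*36 - 38*-29)=598, (38*18 - -1*36)=720, (-1*-29 - -14*18)=281; twice the area = |1599| = 1599; area = 1599/2; boundary points = 13 + 3 + 1 = 17; strictly interior points = area - boundary/2 + 1 = 792; answer 792
Part II: B1 = 792; d = 3; total draws C(8,4) = 70; favorable C(5,4) = 5; P = 1/14; answer 1/14
Part III: B2 = 1/14; threaded value p + q = 15; r = 9281; 9281 is prime, so its only divisors are 1 and 9281; sigma = 1 + 9281 = 9282; answer 9282

9282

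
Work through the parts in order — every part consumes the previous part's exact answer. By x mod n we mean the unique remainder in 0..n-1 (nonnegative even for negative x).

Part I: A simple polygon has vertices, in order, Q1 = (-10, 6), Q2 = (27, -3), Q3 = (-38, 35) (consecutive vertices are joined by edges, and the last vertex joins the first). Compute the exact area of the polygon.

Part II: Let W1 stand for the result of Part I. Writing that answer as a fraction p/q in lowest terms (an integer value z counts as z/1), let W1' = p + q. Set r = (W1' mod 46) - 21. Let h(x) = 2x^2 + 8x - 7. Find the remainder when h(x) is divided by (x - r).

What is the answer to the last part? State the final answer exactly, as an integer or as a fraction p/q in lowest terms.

953

Part I: cross terms: (-10*-3 - 27*6)=-132, (27*35 - -38*-3)=831, (-38*6 - -10*35)=122; twice the area = |821| = 821; area = 821/2; answer 821/2
Part II: W1 = 821/2; threaded value p + q = 823; r = 20; remainder = value at the root: 2*(20)^2 + 8*(20)^1 - 7 = (800) + (160) + (-7) = 953; answer 953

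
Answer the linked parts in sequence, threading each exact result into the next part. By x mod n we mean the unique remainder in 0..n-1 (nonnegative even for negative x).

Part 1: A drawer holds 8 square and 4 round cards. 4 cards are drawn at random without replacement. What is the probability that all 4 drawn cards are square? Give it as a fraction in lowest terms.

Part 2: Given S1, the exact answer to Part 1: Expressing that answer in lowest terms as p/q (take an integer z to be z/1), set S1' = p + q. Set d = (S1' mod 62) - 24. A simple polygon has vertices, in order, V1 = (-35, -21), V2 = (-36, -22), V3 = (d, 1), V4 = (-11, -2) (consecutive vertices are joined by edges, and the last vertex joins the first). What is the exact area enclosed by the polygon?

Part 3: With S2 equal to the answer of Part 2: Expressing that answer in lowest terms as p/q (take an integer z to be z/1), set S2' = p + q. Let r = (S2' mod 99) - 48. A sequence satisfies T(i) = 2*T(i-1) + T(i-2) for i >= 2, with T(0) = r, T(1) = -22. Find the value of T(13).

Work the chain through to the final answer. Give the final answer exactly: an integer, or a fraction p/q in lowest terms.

Part 1: total draws C(12,4) = 495; favorable C(8,4) = 70; P = 14/99; answer 14/99
Part 2: S1 = 14/99; threaded value p + q = 113; d = 27; cross terms: (-35*-22 - -36*-21)=14, (-36*1 - 27*-22)=558, (27*-2 - -11*1)=-43, (-11*-21 - -35*-2)=161; twice the area = |690| = 690; area = 345; answer 345
Part 3: S2 = 345; threaded value p + q = 346; r = 1; T(2) = 2*(-22) + 1*(1) = -43; iterating: T(2)=-43, T(3)=-108, T(4)=-259, T(5)=-626, T(6)=-1511, T(7)=-3648, T(8)=-8807, T(9)=-21262, T(10)=-51331, T(11)=-123924, T(12)=-299179, T(13)=-722282; answer -722282

-722282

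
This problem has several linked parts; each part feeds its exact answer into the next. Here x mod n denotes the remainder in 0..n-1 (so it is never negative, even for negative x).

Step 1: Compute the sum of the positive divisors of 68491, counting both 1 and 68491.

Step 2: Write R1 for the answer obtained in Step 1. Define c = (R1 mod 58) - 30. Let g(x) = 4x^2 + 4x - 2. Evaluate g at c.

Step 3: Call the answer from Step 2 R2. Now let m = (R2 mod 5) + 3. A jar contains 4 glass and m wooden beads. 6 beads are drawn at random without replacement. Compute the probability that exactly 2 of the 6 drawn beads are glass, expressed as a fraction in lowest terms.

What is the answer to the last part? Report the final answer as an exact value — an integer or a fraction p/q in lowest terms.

5/14

Step 1: 68491 is prime, so its only divisors are 1 and 68491; sigma = 1 + 68491 = 68492; answer 68492
Step 2: R1 = 68492; c = 22; 4*(22)^2 + 4*(22)^1 - 2 = (1936) + (88) + (-2) = 2022; answer 2022
Step 3: R2 = 2022; m = 5; total draws C(9,6) = 84; favorable C(4,2)*C(5,4) = 30; P = 5/14; answer 5/14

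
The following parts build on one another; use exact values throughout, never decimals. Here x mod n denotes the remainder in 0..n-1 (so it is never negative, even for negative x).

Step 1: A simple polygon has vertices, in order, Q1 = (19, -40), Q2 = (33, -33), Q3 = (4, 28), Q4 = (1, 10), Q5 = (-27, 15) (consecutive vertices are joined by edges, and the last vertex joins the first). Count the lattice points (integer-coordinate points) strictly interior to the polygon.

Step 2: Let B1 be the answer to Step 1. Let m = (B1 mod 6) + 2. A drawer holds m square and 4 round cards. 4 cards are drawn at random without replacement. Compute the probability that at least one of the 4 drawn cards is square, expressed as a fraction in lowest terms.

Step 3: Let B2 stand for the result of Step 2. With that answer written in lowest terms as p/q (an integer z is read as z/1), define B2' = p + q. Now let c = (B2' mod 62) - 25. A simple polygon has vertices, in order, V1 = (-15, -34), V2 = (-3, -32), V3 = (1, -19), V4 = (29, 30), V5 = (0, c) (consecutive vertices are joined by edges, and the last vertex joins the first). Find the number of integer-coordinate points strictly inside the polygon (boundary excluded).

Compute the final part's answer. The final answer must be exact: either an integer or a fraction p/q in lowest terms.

826

Step 1: cross terms: (19*-33 - 33*-40)=693, (33*28 - 4*-33)=1056, (4*10 - 1*28)=12, (1*15 - -27*10)=285, (-27*-40 - 19*15)=795; twice the area = |2841| = 2841; area = 2841/2; boundary points = 7 + 1 + 3 + 1 + 1 = 13; strictly interior points = area - boundary/2 + 1 = 1415; answer 1415
Step 2: B1 = 1415; m = 7; total draws C(11,4) = 330; complement C(4,4) = 1; favorable 330 - 1 = 329; P = 329/330; answer 329/330
Step 3: B2 = 329/330; threaded value p + q = 659; c = 14; cross terms: (-15*-32 - -3*-34)=378, (-3*-19 - 1*-32)=89, (1*30 - 29*-19)=581, (29*14 - 0*30)=406, (0*-34 - -15*14)=210; twice the area = |1664| = 1664; area = 832; boundary points = 2 + 1 + 7 + 1 + 3 = 14; strictly interior points = area - boundary/2 + 1 = 826; answer 826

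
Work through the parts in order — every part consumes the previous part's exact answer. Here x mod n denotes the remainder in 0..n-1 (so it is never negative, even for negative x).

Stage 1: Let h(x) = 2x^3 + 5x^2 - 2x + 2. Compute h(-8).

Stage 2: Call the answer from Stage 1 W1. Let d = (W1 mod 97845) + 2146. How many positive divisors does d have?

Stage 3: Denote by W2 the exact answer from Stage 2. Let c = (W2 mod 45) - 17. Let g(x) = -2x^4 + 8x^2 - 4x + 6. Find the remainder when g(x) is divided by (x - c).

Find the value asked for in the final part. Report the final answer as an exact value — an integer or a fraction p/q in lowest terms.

Stage 1: 2*(-8)^3 + 5*(-8)^2 - 2*(-8)^1 + 2 = (-1024) + (320) + (16) + (2) = -686; answer -686
Stage 2: W1 = -686; d = 99305; 99305 = 5 * 19861; number of divisors = (1+1) * (1+1) = 4; answer 4
Stage 3: W2 = 4; c = -13; remainder = value at the root: -2*(-13)^4 + 8*(-13)^2 - 4*(-13)^1 + 6 = (-57122) + (1352) + (52) + (6) = -55712; answer -55712

-55712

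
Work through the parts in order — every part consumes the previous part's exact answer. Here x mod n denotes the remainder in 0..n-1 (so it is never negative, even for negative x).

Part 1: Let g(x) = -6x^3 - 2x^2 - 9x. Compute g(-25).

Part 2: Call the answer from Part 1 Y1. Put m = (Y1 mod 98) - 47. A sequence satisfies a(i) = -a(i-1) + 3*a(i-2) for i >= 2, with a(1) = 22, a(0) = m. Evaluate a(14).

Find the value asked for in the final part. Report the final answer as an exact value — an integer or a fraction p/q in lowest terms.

-1997968

Part 1: -6*(-25)^3 - 2*(-25)^2 - 9*(-25)^1 = (93750) + (-1250) + (225) = 92725; answer 92725
Part 2: Y1 = 92725; m = -30; a(2) = -1*(22) + 3*(-30) = -112; iterating: a(2)=-112, a(3)=178, a(4)=-514, a(5)=1048, a(6)=-2590, a(7)=5734, a(8)=-13504, a(9)=30706, a(10)=-71218, a(11)=163336, a(12)=-376990, a(13)=866998, a(14)=-1997968; answer -1997968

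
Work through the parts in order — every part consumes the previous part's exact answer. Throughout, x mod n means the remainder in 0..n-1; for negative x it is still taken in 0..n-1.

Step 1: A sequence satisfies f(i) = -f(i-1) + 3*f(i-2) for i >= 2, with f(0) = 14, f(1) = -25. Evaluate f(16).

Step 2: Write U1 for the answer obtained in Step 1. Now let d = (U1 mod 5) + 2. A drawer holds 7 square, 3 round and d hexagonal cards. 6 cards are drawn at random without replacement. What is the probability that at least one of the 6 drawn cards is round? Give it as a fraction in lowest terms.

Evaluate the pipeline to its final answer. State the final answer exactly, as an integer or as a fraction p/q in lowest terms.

11/13

Step 1: f(2) = -1*(-25) + 3*(14) = 67; iterating: f(2)=67, f(3)=-142, f(4)=343, f(5)=-769, f(6)=1798, f(7)=-4105, f(8)=9499, f(9)=-21814, f(10)=50311, f(11)=-115753, f(12)=266686, f(13)=-613945, f(14)=1414003, f(15)=-3255838, f(16)=7497847; answer 7497847
Step 2: U1 = 7497847; d = 4; total draws C(14,6) = 3003; complement C(11,6) = 462; favorable 3003 - 462 = 2541; P = 11/13; answer 11/13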